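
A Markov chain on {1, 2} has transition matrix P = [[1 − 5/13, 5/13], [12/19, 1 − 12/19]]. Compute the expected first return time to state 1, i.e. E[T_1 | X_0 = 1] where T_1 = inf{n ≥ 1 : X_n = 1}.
E[T_1 | X_0 = 1] = 1/π_1 = 251/156

For an irreducible recurrent Markov chain with stationary distribution π, E[T_i | X_0 = i] = 1/π_i (Kac's formula). Here π_1 = (12/19)/(5/13 + 12/19) = (12/19)/(251/247) = 156/251, so E[T_1 | X_0 = 1] = 1/π_1 = (5/13 + 12/19)/(12/19) = (251/247)/(12/19) = 251/156.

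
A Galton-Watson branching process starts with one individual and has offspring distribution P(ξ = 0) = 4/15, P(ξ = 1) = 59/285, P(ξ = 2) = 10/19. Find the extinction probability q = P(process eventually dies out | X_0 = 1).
q = 38/75

The pgf is f(s) = 4/15 + 59/285·s + 10/19·s². The extinction probability q is the smallest fixed point of f in [0, 1]. Setting s = f(s):
  10/19·s² + (59/285 − 1)·s + 4/15 = 0
  10/19·s² − (4/15 + 10/19)·s + 4/15 = 0
which factors as (s − 1)·(10/19·s − 4/15) = 0, giving roots s = 1 and s = (4/15)/(10/19) = 38/75.
Mean offspring μ = 59/285 + 2·10/19 = 359/285 > 1 (supercritical), so q < 1. The extinction probability is the smaller root: q = (4/15)/(10/19) = 38/75.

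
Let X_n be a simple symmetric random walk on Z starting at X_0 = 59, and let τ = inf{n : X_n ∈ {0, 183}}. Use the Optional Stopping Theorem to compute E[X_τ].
E[X_τ] = 59

X_n is a martingale and τ is a bounded-mean stopping time (indeed τ is finite a.s. with bounded expectation since the walk is in a bounded region). By the OST, E[X_τ] = E[X_0] = 59. Equivalently: E[X_τ] = 183 · P(hit 183 first) + 0 · P(hit 0 first) = 183 · (59/183) = 59.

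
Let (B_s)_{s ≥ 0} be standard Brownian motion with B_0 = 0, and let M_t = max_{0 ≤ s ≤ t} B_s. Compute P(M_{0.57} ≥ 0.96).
P(M_{0.57} ≥ 0.96) = 2·P(B_{0.57} ≥ 0.96) = 2(1 − Φ(0.96/√0.57)) ≈ 0.2035

By the reflection principle for Brownian motion, P(M_t ≥ a) = 2 · P(B_t ≥ a) for a ≥ 0. Since B_t ~ N(0, t), P(B_t ≥ 0.96) = 1 − Φ(0.96/√t) = 1 − Φ(0.96/√0.57) = 1 − Φ(1.2716). So
  P(M_{0.57} ≥ 0.96) = 2(1 − Φ(1.2716)) ≈ 0.2035.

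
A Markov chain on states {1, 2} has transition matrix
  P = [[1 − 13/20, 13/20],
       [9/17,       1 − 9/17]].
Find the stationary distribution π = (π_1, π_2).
π_1 = 180/401, π_2 = 221/401

Solve πP = π with π_1 + π_2 = 1. From πP = π: π_1 · (1 − 13/20) + π_2 · 9/17 = π_1 ⇒ π_2 · 9/17 = π_1 · 13/20 ⇒ π_2/π_1 = (13/20)/(9/17) = 221/180. Together with π_1 + π_2 = 1:
  π_1 = (9/17)/(13/20 + 9/17) = (9/17)/(401/340) = 180/401,
  π_2 = (13/20)/(13/20 + 9/17) = (13/20)/(401/340) = 221/401.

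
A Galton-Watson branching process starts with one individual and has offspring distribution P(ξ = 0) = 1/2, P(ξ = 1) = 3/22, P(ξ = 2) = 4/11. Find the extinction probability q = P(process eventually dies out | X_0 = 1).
q = 1

Mean offspring μ = 0·1/2 + 1·3/22 + 2·4/11 = 19/22 ≤ 1. For μ ≤ 1 with offspring not concentrated at 1, the Galton-Watson process goes extinct almost surely, so q = 1.
(Algebraic check: The pgf is f(s) = 1/2 + 3/22·s + 4/11·s². The extinction probability q is the smallest fixed point of f in [0, 1]. Setting s = f(s):
  4/11·s² + (3/22 − 1)·s + 1/2 = 0
  4/11·s² − (1/2 + 4/11)·s + 1/2 = 0
which factors as (s − 1)·(4/11·s − 1/2) = 0, giving roots s = 1 and s = (1/2)/(4/11) = 11/8. Since 11/8 ≥ 1, the smallest root in [0, 1] is s = 1.)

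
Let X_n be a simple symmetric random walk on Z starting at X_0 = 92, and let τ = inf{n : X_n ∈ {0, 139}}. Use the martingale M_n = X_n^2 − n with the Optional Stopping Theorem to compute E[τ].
E[τ] = 4324

M_n = X_n^2 − n is a martingale (since E[X_{n+1}^2 | F_n] = X_n^2 + 1). By OST (τ has finite mean in a bounded region), E[M_τ] = E[M_0] = X_0^2 − 0 = 92^2 = 8464. Also E[M_τ] = E[X_τ^2] − E[τ]. The walk exits at 0 or 139, with P(hit 139 first) = 92/139, so E[X_τ^2] = 139^2 · 92/139 + 0 = 12788. Thus E[τ] = E[X_τ^2] − E[M_τ] = 12788 − 8464 = 4324 = 92(139 − 92) = 4324.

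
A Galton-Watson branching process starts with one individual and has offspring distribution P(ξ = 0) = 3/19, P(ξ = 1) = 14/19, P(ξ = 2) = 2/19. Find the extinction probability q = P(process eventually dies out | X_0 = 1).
q = 1

Mean offspring μ = 0·3/19 + 1·14/19 + 2·2/19 = 18/19 ≤ 1. For μ ≤ 1 with offspring not concentrated at 1, the Galton-Watson process goes extinct almost surely, so q = 1.
(Algebraic check: The pgf is f(s) = 3/19 + 14/19·s + 2/19·s². The extinction probability q is the smallest fixed point of f in [0, 1]. Setting s = f(s):
  2/19·s² + (14/19 − 1)·s + 3/19 = 0
  2/19·s² − (3/19 + 2/19)·s + 3/19 = 0
which factors as (s − 1)·(2/19·s − 3/19) = 0, giving roots s = 1 and s = (3/19)/(2/19) = 3/2. Since 3/2 ≥ 1, the smallest root in [0, 1] is s = 1.)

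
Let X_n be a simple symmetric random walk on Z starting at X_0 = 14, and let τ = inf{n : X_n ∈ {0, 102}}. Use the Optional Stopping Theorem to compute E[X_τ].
E[X_τ] = 14

X_n is a martingale and τ is a bounded-mean stopping time (indeed τ is finite a.s. with bounded expectation since the walk is in a bounded region). By the OST, E[X_τ] = E[X_0] = 14. Equivalently: E[X_τ] = 102 · P(hit 102 first) + 0 · P(hit 0 first) = 102 · (14/102) = 14.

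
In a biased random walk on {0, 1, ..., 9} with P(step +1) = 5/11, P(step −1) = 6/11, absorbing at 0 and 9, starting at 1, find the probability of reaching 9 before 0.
P(hit 9 before 0) = (1 − (6/5)^1) / (1 − (6/5)^9) = 390625/8124571

Let u_k denote P(reach 9 before 0 | start at k). Boundary: u_0 = 0, u_9 = 1. Recurrence: u_k = 5/11·u_{k+1} + 6/11·u_{k-1} for 1 ≤ k ≤ 8. Try u_k = A + B·r^k with r = q/p = (6/11)/(5/11) = 6/5. Substitution satisfies the recurrence; boundary conditions give:
  u_k = (1 − r^k) / (1 − r^N) = (1 − (6/5)^1) / (1 − (6/5)^9) = 390625/8124571.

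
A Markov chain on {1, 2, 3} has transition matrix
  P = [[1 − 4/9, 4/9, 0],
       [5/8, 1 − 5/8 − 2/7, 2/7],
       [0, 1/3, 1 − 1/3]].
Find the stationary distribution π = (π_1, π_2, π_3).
π = (315/731, 224/731, 192/731)

This is a birth-death chain on three states, which satisfies detailed balance: π_1 · P_{12} = π_2 · P_{21} and π_2 · P_{23} = π_3 · P_{32}.
From π_1 · 4/9 = π_2 · 5/8: π_2/π_1 = (4/9)/(5/8) = 32/45.
From π_2 · 2/7 = π_3 · 1/3: π_3/π_2 = (2/7)/(1/3) = 6/7.
Take π_1 proportional to 1; then unnormalized π = (1, 32/45, 64/105). Normalize by dividing by the sum 731/315:
  π = (315/731, 224/731, 192/731).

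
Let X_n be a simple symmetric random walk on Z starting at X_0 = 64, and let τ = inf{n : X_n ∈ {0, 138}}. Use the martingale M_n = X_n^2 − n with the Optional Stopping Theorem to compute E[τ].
E[τ] = 4736

M_n = X_n^2 − n is a martingale (since E[X_{n+1}^2 | F_n] = X_n^2 + 1). By OST (τ has finite mean in a bounded region), E[M_τ] = E[M_0] = X_0^2 − 0 = 64^2 = 4096. Also E[M_τ] = E[X_τ^2] − E[τ]. The walk exits at 0 or 138, with P(hit 138 first) = 64/138, so E[X_τ^2] = 138^2 · 64/138 + 0 = 8832. Thus E[τ] = E[X_τ^2] − E[M_τ] = 8832 − 4096 = 4736 = 64(138 − 64) = 4736.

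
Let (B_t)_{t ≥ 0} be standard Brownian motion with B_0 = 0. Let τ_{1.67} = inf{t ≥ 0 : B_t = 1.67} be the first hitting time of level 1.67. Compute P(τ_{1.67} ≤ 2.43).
P(τ_{1.67} ≤ 2.43) = 2(1 − Φ(1.67/√2.43)) = 2(1 − Φ(1.0713)) ≈ 0.2840

By the reflection principle for standard BM, P(τ_b ≤ t) = 2 · P(B_t ≥ b). Since B_t ~ N(0, t), P(B_t ≥ 1.67) = 1 − Φ(1.67/√t) = 1 − Φ(1.67/√2.43) = 1 − Φ(1.0713) ≈ 0.14202. Doubling: P(τ_{1.67} ≤ 2.43) ≈ 2 · 0.14202 = 0.28404 ≈ 0.2840.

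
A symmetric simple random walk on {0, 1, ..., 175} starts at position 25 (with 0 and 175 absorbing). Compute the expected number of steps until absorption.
E[τ | X_0 = 25] = 3750

Let v_k = E[τ | X_0 = k]. Boundary: v_0 = v_175 = 0. Recurrence: v_k = 1 + (v_{k-1} + v_{k+1})/2 for 1 ≤ k ≤ 174. The particular solution to v_k − (v_{k-1} + v_{k+1})/2 = 1 is v_k = −k^2. Adding homogeneous solution A + B k and matching boundaries gives v_k = k (175 − k). Substituting k = 25: v_25 = 25 · 150 = 3750.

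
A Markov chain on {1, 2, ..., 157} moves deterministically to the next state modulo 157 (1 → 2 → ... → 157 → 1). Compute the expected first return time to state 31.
E[T_31 | X_0 = 31] = 157

The chain cycles deterministically, so starting at state 31 it returns in exactly 157 steps. Equivalently, the stationary distribution is uniform π_j = 1/157 for every state j, so by Kac's formula E[T_31] = 1/π_31 = 157.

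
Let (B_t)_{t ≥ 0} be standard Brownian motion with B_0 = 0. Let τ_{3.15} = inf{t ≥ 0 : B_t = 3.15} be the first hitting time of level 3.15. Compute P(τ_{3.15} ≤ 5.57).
P(τ_{3.15} ≤ 5.57) = 2(1 − Φ(3.15/√5.57)) = 2(1 − Φ(1.3347)) ≈ 0.1820

By the reflection principle for standard BM, P(τ_b ≤ t) = 2 · P(B_t ≥ b). Since B_t ~ N(0, t), P(B_t ≥ 3.15) = 1 − Φ(3.15/√t) = 1 − Φ(3.15/√5.57) = 1 − Φ(1.3347) ≈ 0.09099. Doubling: P(τ_{3.15} ≤ 5.57) ≈ 2 · 0.09099 = 0.18198 ≈ 0.1820.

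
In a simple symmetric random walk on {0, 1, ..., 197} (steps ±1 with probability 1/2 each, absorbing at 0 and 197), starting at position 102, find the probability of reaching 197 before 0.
P(hit 197 before 0) = 102/197

Let u_k = P(hit 197 before 0 | start at k). Then u_0 = 0, u_197 = 1, and u_k = u_{k-1}/2 + u_{k+1}/2 for 1 ≤ k ≤ 196. This harmonic recurrence is solved by u_k = k/197, giving u_102 = 102/197.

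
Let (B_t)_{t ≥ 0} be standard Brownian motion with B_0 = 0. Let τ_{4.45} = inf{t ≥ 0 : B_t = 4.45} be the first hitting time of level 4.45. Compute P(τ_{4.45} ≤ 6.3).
P(τ_{4.45} ≤ 6.3) = 2(1 − Φ(4.45/√6.3)) = 2(1 − Φ(1.7729)) ≈ 0.0762

By the reflection principle for standard BM, P(τ_b ≤ t) = 2 · P(B_t ≥ b). Since B_t ~ N(0, t), P(B_t ≥ 4.45) = 1 − Φ(4.45/√t) = 1 − Φ(4.45/√6.3) = 1 − Φ(1.7729) ≈ 0.03812. Doubling: P(τ_{4.45} ≤ 6.3) ≈ 2 · 0.03812 = 0.07624 ≈ 0.0762.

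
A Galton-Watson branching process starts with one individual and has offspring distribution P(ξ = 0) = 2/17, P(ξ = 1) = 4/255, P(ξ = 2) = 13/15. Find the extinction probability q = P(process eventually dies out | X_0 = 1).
q = 30/221

The pgf is f(s) = 2/17 + 4/255·s + 13/15·s². The extinction probability q is the smallest fixed point of f in [0, 1]. Setting s = f(s):
  13/15·s² + (4/255 − 1)·s + 2/17 = 0
  13/15·s² − (2/17 + 13/15)·s + 2/17 = 0
which factors as (s − 1)·(13/15·s − 2/17) = 0, giving roots s = 1 and s = (2/17)/(13/15) = 30/221.
Mean offspring μ = 4/255 + 2·13/15 = 446/255 > 1 (supercritical), so q < 1. The extinction probability is the smaller root: q = (2/17)/(13/15) = 30/221.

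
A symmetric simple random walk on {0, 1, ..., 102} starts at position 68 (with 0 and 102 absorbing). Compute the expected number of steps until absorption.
E[τ | X_0 = 68] = 2312

Let v_k = E[τ | X_0 = k]. Boundary: v_0 = v_102 = 0. Recurrence: v_k = 1 + (v_{k-1} + v_{k+1})/2 for 1 ≤ k ≤ 101. The particular solution to v_k − (v_{k-1} + v_{k+1})/2 = 1 is v_k = −k^2. Adding homogeneous solution A + B k and matching boundaries gives v_k = k (102 − k). Substituting k = 68: v_68 = 68 · 34 = 2312.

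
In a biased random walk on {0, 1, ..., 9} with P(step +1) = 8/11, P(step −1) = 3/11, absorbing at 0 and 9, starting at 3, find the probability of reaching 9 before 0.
P(hit 9 before 0) = (1 − (3/8)^3) / (1 − (3/8)^9) = 262144/276697

Let u_k denote P(reach 9 before 0 | start at k). Boundary: u_0 = 0, u_9 = 1. Recurrence: u_k = 8/11·u_{k+1} + 3/11·u_{k-1} for 1 ≤ k ≤ 8. Try u_k = A + B·r^k with r = q/p = (3/11)/(8/11) = 3/8. Substitution satisfies the recurrence; boundary conditions give:
  u_k = (1 − r^k) / (1 − r^N) = (1 − (3/8)^3) / (1 − (3/8)^9) = 262144/276697.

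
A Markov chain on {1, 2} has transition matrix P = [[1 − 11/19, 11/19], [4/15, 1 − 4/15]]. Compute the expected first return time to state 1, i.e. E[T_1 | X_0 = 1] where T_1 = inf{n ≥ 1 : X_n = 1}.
E[T_1 | X_0 = 1] = 1/π_1 = 241/76

For an irreducible recurrent Markov chain with stationary distribution π, E[T_i | X_0 = i] = 1/π_i (Kac's formula). Here π_1 = (4/15)/(11/19 + 4/15) = (4/15)/(241/285) = 76/241, so E[T_1 | X_0 = 1] = 1/π_1 = (11/19 + 4/15)/(4/15) = (241/285)/(4/15) = 241/76.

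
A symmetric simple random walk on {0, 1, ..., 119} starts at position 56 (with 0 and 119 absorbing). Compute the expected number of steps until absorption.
E[τ | X_0 = 56] = 3528

Let v_k = E[τ | X_0 = k]. Boundary: v_0 = v_119 = 0. Recurrence: v_k = 1 + (v_{k-1} + v_{k+1})/2 for 1 ≤ k ≤ 118. The particular solution to v_k − (v_{k-1} + v_{k+1})/2 = 1 is v_k = −k^2. Adding homogeneous solution A + B k and matching boundaries gives v_k = k (119 − k). Substituting k = 56: v_56 = 56 · 63 = 3528.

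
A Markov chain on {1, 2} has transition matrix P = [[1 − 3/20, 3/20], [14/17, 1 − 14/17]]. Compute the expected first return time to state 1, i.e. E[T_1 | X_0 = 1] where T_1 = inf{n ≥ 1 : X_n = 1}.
E[T_1 | X_0 = 1] = 1/π_1 = 331/280

For an irreducible recurrent Markov chain with stationary distribution π, E[T_i | X_0 = i] = 1/π_i (Kac's formula). Here π_1 = (14/17)/(3/20 + 14/17) = (14/17)/(331/340) = 280/331, so E[T_1 | X_0 = 1] = 1/π_1 = (3/20 + 14/17)/(14/17) = (331/340)/(14/17) = 331/280.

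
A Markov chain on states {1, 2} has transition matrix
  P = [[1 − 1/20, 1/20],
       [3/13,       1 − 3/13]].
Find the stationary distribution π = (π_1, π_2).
π_1 = 60/73, π_2 = 13/73

Solve πP = π with π_1 + π_2 = 1. From πP = π: π_1 · (1 − 1/20) + π_2 · 3/13 = π_1 ⇒ π_2 · 3/13 = π_1 · 1/20 ⇒ π_2/π_1 = (1/20)/(3/13) = 13/60. Together with π_1 + π_2 = 1:
  π_1 = (3/13)/(1/20 + 3/13) = (3/13)/(73/260) = 60/73,
  π_2 = (1/20)/(1/20 + 3/13) = (1/20)/(73/260) = 13/73.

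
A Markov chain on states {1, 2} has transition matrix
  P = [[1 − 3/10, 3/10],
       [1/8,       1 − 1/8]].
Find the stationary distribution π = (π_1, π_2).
π_1 = 5/17, π_2 = 12/17

Solve πP = π with π_1 + π_2 = 1. From πP = π: π_1 · (1 − 3/10) + π_2 · 1/8 = π_1 ⇒ π_2 · 1/8 = π_1 · 3/10 ⇒ π_2/π_1 = (3/10)/(1/8) = 12/5. Together with π_1 + π_2 = 1:
  π_1 = (1/8)/(3/10 + 1/8) = (1/8)/(17/40) = 5/17,
  π_2 = (3/10)/(3/10 + 1/8) = (3/10)/(17/40) = 12/17.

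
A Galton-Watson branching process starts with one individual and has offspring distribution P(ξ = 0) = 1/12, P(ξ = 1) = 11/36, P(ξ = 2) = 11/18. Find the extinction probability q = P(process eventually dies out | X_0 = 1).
q = 3/22

The pgf is f(s) = 1/12 + 11/36·s + 11/18·s². The extinction probability q is the smallest fixed point of f in [0, 1]. Setting s = f(s):
  11/18·s² + (11/36 − 1)·s + 1/12 = 0
  11/18·s² − (1/12 + 11/18)·s + 1/12 = 0
which factors as (s − 1)·(11/18·s − 1/12) = 0, giving roots s = 1 and s = (1/12)/(11/18) = 3/22.
Mean offspring μ = 11/36 + 2·11/18 = 55/36 > 1 (supercritical), so q < 1. The extinction probability is the smaller root: q = (1/12)/(11/18) = 3/22.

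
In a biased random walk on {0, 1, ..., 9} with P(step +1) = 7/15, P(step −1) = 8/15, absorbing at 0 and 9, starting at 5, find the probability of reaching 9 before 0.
P(hit 9 before 0) = (1 − (8/7)^5) / (1 − (8/7)^9) = 38322361/93864121

Let u_k denote P(reach 9 before 0 | start at k). Boundary: u_0 = 0, u_9 = 1. Recurrence: u_k = 7/15·u_{k+1} + 8/15·u_{k-1} for 1 ≤ k ≤ 8. Try u_k = A + B·r^k with r = q/p = (8/15)/(7/15) = 8/7. Substitution satisfies the recurrence; boundary conditions give:
  u_k = (1 − r^k) / (1 − r^N) = (1 − (8/7)^5) / (1 − (8/7)^9) = 38322361/93864121.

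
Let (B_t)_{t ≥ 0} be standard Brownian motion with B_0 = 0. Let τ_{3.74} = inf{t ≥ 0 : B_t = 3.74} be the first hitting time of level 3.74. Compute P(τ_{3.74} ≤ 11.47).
P(τ_{3.74} ≤ 11.47) = 2(1 − Φ(3.74/√11.47)) = 2(1 − Φ(1.1043)) ≈ 0.2695

By the reflection principle for standard BM, P(τ_b ≤ t) = 2 · P(B_t ≥ b). Since B_t ~ N(0, t), P(B_t ≥ 3.74) = 1 − Φ(3.74/√t) = 1 − Φ(3.74/√11.47) = 1 − Φ(1.1043) ≈ 0.13473. Doubling: P(τ_{3.74} ≤ 11.47) ≈ 2 · 0.13473 = 0.26946 ≈ 0.2695.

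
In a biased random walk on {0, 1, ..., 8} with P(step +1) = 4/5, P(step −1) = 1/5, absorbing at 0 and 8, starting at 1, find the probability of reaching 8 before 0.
P(hit 8 before 0) = (1 − (1/4)^1) / (1 − (1/4)^8) = 16384/21845

Let u_k denote P(reach 8 before 0 | start at k). Boundary: u_0 = 0, u_8 = 1. Recurrence: u_k = 4/5·u_{k+1} + 1/5·u_{k-1} for 1 ≤ k ≤ 7. Try u_k = A + B·r^k with r = q/p = (1/5)/(4/5) = 1/4. Substitution satisfies the recurrence; boundary conditions give:
  u_k = (1 − r^k) / (1 − r^N) = (1 − (1/4)^1) / (1 − (1/4)^8) = 16384/21845.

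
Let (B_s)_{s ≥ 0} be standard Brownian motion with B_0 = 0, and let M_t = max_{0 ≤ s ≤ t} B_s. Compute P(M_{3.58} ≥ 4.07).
P(M_{3.58} ≥ 4.07) = 2·P(B_{3.58} ≥ 4.07) = 2(1 − Φ(4.07/√3.58)) ≈ 0.0315

By the reflection principle for Brownian motion, P(M_t ≥ a) = 2 · P(B_t ≥ a) for a ≥ 0. Since B_t ~ N(0, t), P(B_t ≥ 4.07) = 1 − Φ(4.07/√t) = 1 − Φ(4.07/√3.58) = 1 − Φ(2.1511). So
  P(M_{3.58} ≥ 4.07) = 2(1 − Φ(2.1511)) ≈ 0.0315.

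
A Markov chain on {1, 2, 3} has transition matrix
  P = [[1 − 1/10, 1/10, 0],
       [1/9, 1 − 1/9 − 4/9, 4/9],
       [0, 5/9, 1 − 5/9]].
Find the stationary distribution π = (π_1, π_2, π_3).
π = (50/131, 45/131, 36/131)

This is a birth-death chain on three states, which satisfies detailed balance: π_1 · P_{12} = π_2 · P_{21} and π_2 · P_{23} = π_3 · P_{32}.
From π_1 · 1/10 = π_2 · 1/9: π_2/π_1 = (1/10)/(1/9) = 9/10.
From π_2 · 4/9 = π_3 · 5/9: π_3/π_2 = (4/9)/(5/9) = 4/5.
Take π_1 proportional to 1; then unnormalized π = (1, 9/10, 18/25). Normalize by dividing by the sum 131/50:
  π = (50/131, 45/131, 36/131).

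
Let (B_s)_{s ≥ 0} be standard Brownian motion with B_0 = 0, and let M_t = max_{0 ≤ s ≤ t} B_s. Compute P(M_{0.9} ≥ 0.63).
P(M_{0.9} ≥ 0.63) = 2·P(B_{0.9} ≥ 0.63) = 2(1 − Φ(0.63/√0.9)) ≈ 0.5066

By the reflection principle for Brownian motion, P(M_t ≥ a) = 2 · P(B_t ≥ a) for a ≥ 0. Since B_t ~ N(0, t), P(B_t ≥ 0.63) = 1 − Φ(0.63/√t) = 1 − Φ(0.63/√0.9) = 1 − Φ(0.6641). So
  P(M_{0.9} ≥ 0.63) = 2(1 − Φ(0.6641)) ≈ 0.5066.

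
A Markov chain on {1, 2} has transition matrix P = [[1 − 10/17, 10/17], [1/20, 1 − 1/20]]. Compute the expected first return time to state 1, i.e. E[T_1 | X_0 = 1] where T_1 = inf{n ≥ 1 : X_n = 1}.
E[T_1 | X_0 = 1] = 1/π_1 = 217/17

For an irreducible recurrent Markov chain with stationary distribution π, E[T_i | X_0 = i] = 1/π_i (Kac's formula). Here π_1 = (1/20)/(10/17 + 1/20) = (1/20)/(217/340) = 17/217, so E[T_1 | X_0 = 1] = 1/π_1 = (10/17 + 1/20)/(1/20) = (217/340)/(1/20) = 217/17.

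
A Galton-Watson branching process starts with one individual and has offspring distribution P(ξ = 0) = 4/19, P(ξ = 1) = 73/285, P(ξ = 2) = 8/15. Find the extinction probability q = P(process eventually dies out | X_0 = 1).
q = 15/38

The pgf is f(s) = 4/19 + 73/285·s + 8/15·s². The extinction probability q is the smallest fixed point of f in [0, 1]. Setting s = f(s):
  8/15·s² + (73/285 − 1)·s + 4/19 = 0
  8/15·s² − (4/19 + 8/15)·s + 4/19 = 0
which factors as (s − 1)·(8/15·s − 4/19) = 0, giving roots s = 1 and s = (4/19)/(8/15) = 15/38.
Mean offspring μ = 73/285 + 2·8/15 = 377/285 > 1 (supercritical), so q < 1. The extinction probability is the smaller root: q = (4/19)/(8/15) = 15/38.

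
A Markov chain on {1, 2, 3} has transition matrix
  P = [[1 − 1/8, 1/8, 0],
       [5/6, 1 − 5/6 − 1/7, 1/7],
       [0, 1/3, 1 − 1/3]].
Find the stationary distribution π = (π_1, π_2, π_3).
π = (14/17, 21/170, 9/170)

This is a birth-death chain on three states, which satisfies detailed balance: π_1 · P_{12} = π_2 · P_{21} and π_2 · P_{23} = π_3 · P_{32}.
From π_1 · 1/8 = π_2 · 5/6: π_2/π_1 = (1/8)/(5/6) = 3/20.
From π_2 · 1/7 = π_3 · 1/3: π_3/π_2 = (1/7)/(1/3) = 3/7.
Take π_1 proportional to 1; then unnormalized π = (1, 3/20, 9/140). Normalize by dividing by the sum 17/14:
  π = (14/17, 21/170, 9/170).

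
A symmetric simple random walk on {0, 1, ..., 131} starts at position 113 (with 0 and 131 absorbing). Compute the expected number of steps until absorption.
E[τ | X_0 = 113] = 2034

Let v_k = E[τ | X_0 = k]. Boundary: v_0 = v_131 = 0. Recurrence: v_k = 1 + (v_{k-1} + v_{k+1})/2 for 1 ≤ k ≤ 130. The particular solution to v_k − (v_{k-1} + v_{k+1})/2 = 1 is v_k = −k^2. Adding homogeneous solution A + B k and matching boundaries gives v_k = k (131 − k). Substituting k = 113: v_113 = 113 · 18 = 2034.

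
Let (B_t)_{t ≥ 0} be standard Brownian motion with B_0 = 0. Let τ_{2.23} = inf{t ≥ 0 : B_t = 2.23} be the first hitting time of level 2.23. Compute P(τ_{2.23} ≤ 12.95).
P(τ_{2.23} ≤ 12.95) = 2(1 − Φ(2.23/√12.95)) = 2(1 − Φ(0.6197)) ≈ 0.5355

By the reflection principle for standard BM, P(τ_b ≤ t) = 2 · P(B_t ≥ b). Since B_t ~ N(0, t), P(B_t ≥ 2.23) = 1 − Φ(2.23/√t) = 1 − Φ(2.23/√12.95) = 1 − Φ(0.6197) ≈ 0.26773. Doubling: P(τ_{2.23} ≤ 12.95) ≈ 2 · 0.26773 = 0.53546 ≈ 0.5355.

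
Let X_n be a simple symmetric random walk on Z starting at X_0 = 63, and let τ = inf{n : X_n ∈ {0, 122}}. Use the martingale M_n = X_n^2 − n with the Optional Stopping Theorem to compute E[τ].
E[τ] = 3717

M_n = X_n^2 − n is a martingale (since E[X_{n+1}^2 | F_n] = X_n^2 + 1). By OST (τ has finite mean in a bounded region), E[M_τ] = E[M_0] = X_0^2 − 0 = 63^2 = 3969. Also E[M_τ] = E[X_τ^2] − E[τ]. The walk exits at 0 or 122, with P(hit 122 first) = 63/122, so E[X_τ^2] = 122^2 · 63/122 + 0 = 7686. Thus E[τ] = E[X_τ^2] − E[M_τ] = 7686 − 3969 = 3717 = 63(122 − 63) = 3717.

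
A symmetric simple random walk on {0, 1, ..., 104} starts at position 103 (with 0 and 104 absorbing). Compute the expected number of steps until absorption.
E[τ | X_0 = 103] = 103

Let v_k = E[τ | X_0 = k]. Boundary: v_0 = v_104 = 0. Recurrence: v_k = 1 + (v_{k-1} + v_{k+1})/2 for 1 ≤ k ≤ 103. The particular solution to v_k − (v_{k-1} + v_{k+1})/2 = 1 is v_k = −k^2. Adding homogeneous solution A + B k and matching boundaries gives v_k = k (104 − k). Substituting k = 103: v_103 = 103 · 1 = 103.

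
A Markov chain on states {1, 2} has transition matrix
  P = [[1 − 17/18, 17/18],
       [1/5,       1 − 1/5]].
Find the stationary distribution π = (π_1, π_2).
π_1 = 18/103, π_2 = 85/103

Solve πP = π with π_1 + π_2 = 1. From πP = π: π_1 · (1 − 17/18) + π_2 · 1/5 = π_1 ⇒ π_2 · 1/5 = π_1 · 17/18 ⇒ π_2/π_1 = (17/18)/(1/5) = 85/18. Together with π_1 + π_2 = 1:
  π_1 = (1/5)/(17/18 + 1/5) = (1/5)/(103/90) = 18/103,
  π_2 = (17/18)/(17/18 + 1/5) = (17/18)/(103/90) = 85/103.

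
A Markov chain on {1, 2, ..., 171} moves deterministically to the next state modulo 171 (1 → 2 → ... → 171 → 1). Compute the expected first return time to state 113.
E[T_113 | X_0 = 113] = 171

The chain cycles deterministically, so starting at state 113 it returns in exactly 171 steps. Equivalently, the stationary distribution is uniform π_j = 1/171 for every state j, so by Kac's formula E[T_113] = 1/π_113 = 171.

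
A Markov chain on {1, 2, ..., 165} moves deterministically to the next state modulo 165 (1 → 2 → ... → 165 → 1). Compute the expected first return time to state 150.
E[T_150 | X_0 = 150] = 165

The chain cycles deterministically, so starting at state 150 it returns in exactly 165 steps. Equivalently, the stationary distribution is uniform π_j = 1/165 for every state j, so by Kac's formula E[T_150] = 1/π_150 = 165.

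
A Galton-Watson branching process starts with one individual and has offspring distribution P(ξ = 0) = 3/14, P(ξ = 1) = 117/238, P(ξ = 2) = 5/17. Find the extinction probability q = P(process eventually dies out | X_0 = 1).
q = 51/70

The pgf is f(s) = 3/14 + 117/238·s + 5/17·s². The extinction probability q is the smallest fixed point of f in [0, 1]. Setting s = f(s):
  5/17·s² + (117/238 − 1)·s + 3/14 = 0
  5/17·s² − (3/14 + 5/17)·s + 3/14 = 0
which factors as (s − 1)·(5/17·s − 3/14) = 0, giving roots s = 1 and s = (3/14)/(5/17) = 51/70.
Mean offspring μ = 117/238 + 2·5/17 = 257/238 > 1 (supercritical), so q < 1. The extinction probability is the smaller root: q = (3/14)/(5/17) = 51/70.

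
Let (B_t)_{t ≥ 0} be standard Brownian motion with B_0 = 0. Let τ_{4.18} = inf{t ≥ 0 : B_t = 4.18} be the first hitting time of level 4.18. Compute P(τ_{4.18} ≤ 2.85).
P(τ_{4.18} ≤ 2.85) = 2(1 − Φ(4.18/√2.85)) = 2(1 − Φ(2.4760)) ≈ 0.0133

By the reflection principle for standard BM, P(τ_b ≤ t) = 2 · P(B_t ≥ b). Since B_t ~ N(0, t), P(B_t ≥ 4.18) = 1 − Φ(4.18/√t) = 1 − Φ(4.18/√2.85) = 1 − Φ(2.4760) ≈ 0.00664. Doubling: P(τ_{4.18} ≤ 2.85) ≈ 2 · 0.00664 = 0.01328 ≈ 0.0133.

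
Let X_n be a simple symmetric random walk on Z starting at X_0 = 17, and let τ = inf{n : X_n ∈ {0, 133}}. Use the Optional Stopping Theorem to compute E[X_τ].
E[X_τ] = 17

X_n is a martingale and τ is a bounded-mean stopping time (indeed τ is finite a.s. with bounded expectation since the walk is in a bounded region). By the OST, E[X_τ] = E[X_0] = 17. Equivalently: E[X_τ] = 133 · P(hit 133 first) + 0 · P(hit 0 first) = 133 · (17/133) = 17.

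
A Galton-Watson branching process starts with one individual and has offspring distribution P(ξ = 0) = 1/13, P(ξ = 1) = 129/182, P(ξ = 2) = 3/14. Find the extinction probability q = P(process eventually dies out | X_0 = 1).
q = 14/39

The pgf is f(s) = 1/13 + 129/182·s + 3/14·s². The extinction probability q is the smallest fixed point of f in [0, 1]. Setting s = f(s):
  3/14·s² + (129/182 − 1)·s + 1/13 = 0
  3/14·s² − (1/13 + 3/14)·s + 1/13 = 0
which factors as (s − 1)·(3/14·s − 1/13) = 0, giving roots s = 1 and s = (1/13)/(3/14) = 14/39.
Mean offspring μ = 129/182 + 2·3/14 = 207/182 > 1 (supercritical), so q < 1. The extinction probability is the smaller root: q = (1/13)/(3/14) = 14/39.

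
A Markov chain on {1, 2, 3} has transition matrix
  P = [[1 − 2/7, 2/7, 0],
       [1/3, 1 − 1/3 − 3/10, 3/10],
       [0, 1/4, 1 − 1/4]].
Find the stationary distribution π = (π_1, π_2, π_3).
π = (35/101, 30/101, 36/101)

This is a birth-death chain on three states, which satisfies detailed balance: π_1 · P_{12} = π_2 · P_{21} and π_2 · P_{23} = π_3 · P_{32}.
From π_1 · 2/7 = π_2 · 1/3: π_2/π_1 = (2/7)/(1/3) = 6/7.
From π_2 · 3/10 = π_3 · 1/4: π_3/π_2 = (3/10)/(1/4) = 6/5.
Take π_1 proportional to 1; then unnormalized π = (1, 6/7, 36/35). Normalize by dividing by the sum 101/35:
  π = (35/101, 30/101, 36/101).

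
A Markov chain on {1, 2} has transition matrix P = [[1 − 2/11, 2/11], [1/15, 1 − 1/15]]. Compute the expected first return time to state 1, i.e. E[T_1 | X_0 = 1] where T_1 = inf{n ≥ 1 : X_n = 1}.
E[T_1 | X_0 = 1] = 1/π_1 = 41/11

For an irreducible recurrent Markov chain with stationary distribution π, E[T_i | X_0 = i] = 1/π_i (Kac's formula). Here π_1 = (1/15)/(2/11 + 1/15) = (1/15)/(41/165) = 11/41, so E[T_1 | X_0 = 1] = 1/π_1 = (2/11 + 1/15)/(1/15) = (41/165)/(1/15) = 41/11.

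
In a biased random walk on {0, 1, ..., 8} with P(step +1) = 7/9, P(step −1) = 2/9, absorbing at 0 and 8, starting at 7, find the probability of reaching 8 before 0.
P(hit 8 before 0) = (1 − (2/7)^7) / (1 − (2/7)^8) = 1152781/1152909

Let u_k denote P(reach 8 before 0 | start at k). Boundary: u_0 = 0, u_8 = 1. Recurrence: u_k = 7/9·u_{k+1} + 2/9·u_{k-1} for 1 ≤ k ≤ 7. Try u_k = A + B·r^k with r = q/p = (2/9)/(7/9) = 2/7. Substitution satisfies the recurrence; boundary conditions give:
  u_k = (1 − r^k) / (1 − r^N) = (1 − (2/7)^7) / (1 − (2/7)^8) = 1152781/1152909.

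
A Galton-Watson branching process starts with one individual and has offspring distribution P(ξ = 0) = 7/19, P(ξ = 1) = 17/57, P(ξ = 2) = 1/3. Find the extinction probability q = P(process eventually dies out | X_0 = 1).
q = 1

Mean offspring μ = 0·7/19 + 1·17/57 + 2·1/3 = 55/57 ≤ 1. For μ ≤ 1 with offspring not concentrated at 1, the Galton-Watson process goes extinct almost surely, so q = 1.
(Algebraic check: The pgf is f(s) = 7/19 + 17/57·s + 1/3·s². The extinction probability q is the smallest fixed point of f in [0, 1]. Setting s = f(s):
  1/3·s² + (17/57 − 1)·s + 7/19 = 0
  1/3·s² − (7/19 + 1/3)·s + 7/19 = 0
which factors as (s − 1)·(1/3·s − 7/19) = 0, giving roots s = 1 and s = (7/19)/(1/3) = 21/19. Since 21/19 ≥ 1, the smallest root in [0, 1] is s = 1.)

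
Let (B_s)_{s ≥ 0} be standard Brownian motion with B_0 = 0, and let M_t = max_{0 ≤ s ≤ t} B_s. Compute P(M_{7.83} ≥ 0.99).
P(M_{7.83} ≥ 0.99) = 2·P(B_{7.83} ≥ 0.99) = 2(1 − Φ(0.99/√7.83)) ≈ 0.7235

By the reflection principle for Brownian motion, P(M_t ≥ a) = 2 · P(B_t ≥ a) for a ≥ 0. Since B_t ~ N(0, t), P(B_t ≥ 0.99) = 1 − Φ(0.99/√t) = 1 − Φ(0.99/√7.83) = 1 − Φ(0.3538). So
  P(M_{7.83} ≥ 0.99) = 2(1 − Φ(0.3538)) ≈ 0.7235.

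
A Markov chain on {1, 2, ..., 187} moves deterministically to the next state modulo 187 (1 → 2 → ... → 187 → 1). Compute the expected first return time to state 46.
E[T_46 | X_0 = 46] = 187

The chain cycles deterministically, so starting at state 46 it returns in exactly 187 steps. Equivalently, the stationary distribution is uniform π_j = 1/187 for every state j, so by Kac's formula E[T_46] = 1/π_46 = 187.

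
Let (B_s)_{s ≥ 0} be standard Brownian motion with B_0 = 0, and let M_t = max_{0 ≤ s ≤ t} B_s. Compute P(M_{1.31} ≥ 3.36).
P(M_{1.31} ≥ 3.36) = 2·P(B_{1.31} ≥ 3.36) = 2(1 − Φ(3.36/√1.31)) ≈ 0.0033

By the reflection principle for Brownian motion, P(M_t ≥ a) = 2 · P(B_t ≥ a) for a ≥ 0. Since B_t ~ N(0, t), P(B_t ≥ 3.36) = 1 − Φ(3.36/√t) = 1 − Φ(3.36/√1.31) = 1 − Φ(2.9356). So
  P(M_{1.31} ≥ 3.36) = 2(1 − Φ(2.9356)) ≈ 0.0033.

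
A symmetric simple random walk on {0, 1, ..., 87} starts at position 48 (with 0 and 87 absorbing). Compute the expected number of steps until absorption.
E[τ | X_0 = 48] = 1872

Let v_k = E[τ | X_0 = k]. Boundary: v_0 = v_87 = 0. Recurrence: v_k = 1 + (v_{k-1} + v_{k+1})/2 for 1 ≤ k ≤ 86. The particular solution to v_k − (v_{k-1} + v_{k+1})/2 = 1 is v_k = −k^2. Adding homogeneous solution A + B k and matching boundaries gives v_k = k (87 − k). Substituting k = 48: v_48 = 48 · 39 = 1872.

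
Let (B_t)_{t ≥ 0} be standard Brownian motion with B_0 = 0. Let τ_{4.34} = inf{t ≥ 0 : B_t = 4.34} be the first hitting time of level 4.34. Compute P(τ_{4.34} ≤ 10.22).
P(τ_{4.34} ≤ 10.22) = 2(1 − Φ(4.34/√10.22)) = 2(1 − Φ(1.3576)) ≈ 0.1746

By the reflection principle for standard BM, P(τ_b ≤ t) = 2 · P(B_t ≥ b). Since B_t ~ N(0, t), P(B_t ≥ 4.34) = 1 − Φ(4.34/√t) = 1 − Φ(4.34/√10.22) = 1 − Φ(1.3576) ≈ 0.08730. Doubling: P(τ_{4.34} ≤ 10.22) ≈ 2 · 0.08730 = 0.17460 ≈ 0.1746.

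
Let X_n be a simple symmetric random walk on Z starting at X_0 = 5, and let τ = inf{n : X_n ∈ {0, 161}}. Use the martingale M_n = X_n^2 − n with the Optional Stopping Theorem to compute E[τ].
E[τ] = 780

M_n = X_n^2 − n is a martingale (since E[X_{n+1}^2 | F_n] = X_n^2 + 1). By OST (τ has finite mean in a bounded region), E[M_τ] = E[M_0] = X_0^2 − 0 = 5^2 = 25. Also E[M_τ] = E[X_τ^2] − E[τ]. The walk exits at 0 or 161, with P(hit 161 first) = 5/161, so E[X_τ^2] = 161^2 · 5/161 + 0 = 805. Thus E[τ] = E[X_τ^2] − E[M_τ] = 805 − 25 = 780 = 5(161 − 5) = 780.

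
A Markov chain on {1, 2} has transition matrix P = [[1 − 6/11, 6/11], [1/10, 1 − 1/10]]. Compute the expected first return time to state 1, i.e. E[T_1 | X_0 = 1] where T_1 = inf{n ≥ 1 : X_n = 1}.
E[T_1 | X_0 = 1] = 1/π_1 = 71/11

For an irreducible recurrent Markov chain with stationary distribution π, E[T_i | X_0 = i] = 1/π_i (Kac's formula). Here π_1 = (1/10)/(6/11 + 1/10) = (1/10)/(71/110) = 11/71, so E[T_1 | X_0 = 1] = 1/π_1 = (6/11 + 1/10)/(1/10) = (71/110)/(1/10) = 71/11.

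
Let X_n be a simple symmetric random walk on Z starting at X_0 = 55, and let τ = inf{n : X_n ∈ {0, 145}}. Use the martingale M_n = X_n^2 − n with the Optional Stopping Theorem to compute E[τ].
E[τ] = 4950

M_n = X_n^2 − n is a martingale (since E[X_{n+1}^2 | F_n] = X_n^2 + 1). By OST (τ has finite mean in a bounded region), E[M_τ] = E[M_0] = X_0^2 − 0 = 55^2 = 3025. Also E[M_τ] = E[X_τ^2] − E[τ]. The walk exits at 0 or 145, with P(hit 145 first) = 55/145, so E[X_τ^2] = 145^2 · 55/145 + 0 = 7975. Thus E[τ] = E[X_τ^2] − E[M_τ] = 7975 − 3025 = 4950 = 55(145 − 55) = 4950.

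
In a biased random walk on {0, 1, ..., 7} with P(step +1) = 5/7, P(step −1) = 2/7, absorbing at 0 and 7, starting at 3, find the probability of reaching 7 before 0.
P(hit 7 before 0) = (1 − (2/5)^3) / (1 − (2/5)^7) = 24375/25999

Let u_k denote P(reach 7 before 0 | start at k). Boundary: u_0 = 0, u_7 = 1. Recurrence: u_k = 5/7·u_{k+1} + 2/7·u_{k-1} for 1 ≤ k ≤ 6. Try u_k = A + B·r^k with r = q/p = (2/7)/(5/7) = 2/5. Substitution satisfies the recurrence; boundary conditions give:
  u_k = (1 − r^k) / (1 − r^N) = (1 − (2/5)^3) / (1 − (2/5)^7) = 24375/25999.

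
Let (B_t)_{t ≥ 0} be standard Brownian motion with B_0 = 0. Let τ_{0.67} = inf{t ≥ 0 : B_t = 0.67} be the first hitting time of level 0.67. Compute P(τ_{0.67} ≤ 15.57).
P(τ_{0.67} ≤ 15.57) = 2(1 − Φ(0.67/√15.57)) = 2(1 − Φ(0.1698)) ≈ 0.8652

By the reflection principle for standard BM, P(τ_b ≤ t) = 2 · P(B_t ≥ b). Since B_t ~ N(0, t), P(B_t ≥ 0.67) = 1 − Φ(0.67/√t) = 1 − Φ(0.67/√15.57) = 1 − Φ(0.1698) ≈ 0.43258. Doubling: P(τ_{0.67} ≤ 15.57) ≈ 2 · 0.43258 = 0.86516 ≈ 0.8652.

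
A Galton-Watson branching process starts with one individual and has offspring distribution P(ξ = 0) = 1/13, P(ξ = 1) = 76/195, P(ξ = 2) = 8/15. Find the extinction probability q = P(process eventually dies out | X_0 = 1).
q = 15/104

The pgf is f(s) = 1/13 + 76/195·s + 8/15·s². The extinction probability q is the smallest fixed point of f in [0, 1]. Setting s = f(s):
  8/15·s² + (76/195 − 1)·s + 1/13 = 0
  8/15·s² − (1/13 + 8/15)·s + 1/13 = 0
which factors as (s − 1)·(8/15·s − 1/13) = 0, giving roots s = 1 and s = (1/13)/(8/15) = 15/104.
Mean offspring μ = 76/195 + 2·8/15 = 284/195 > 1 (supercritical), so q < 1. The extinction probability is the smaller root: q = (1/13)/(8/15) = 15/104.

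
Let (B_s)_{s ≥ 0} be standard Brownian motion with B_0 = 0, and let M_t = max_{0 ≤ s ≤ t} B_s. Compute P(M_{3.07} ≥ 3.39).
P(M_{3.07} ≥ 3.39) = 2·P(B_{3.07} ≥ 3.39) = 2(1 − Φ(3.39/√3.07)) ≈ 0.0530

By the reflection principle for Brownian motion, P(M_t ≥ a) = 2 · P(B_t ≥ a) for a ≥ 0. Since B_t ~ N(0, t), P(B_t ≥ 3.39) = 1 − Φ(3.39/√t) = 1 − Φ(3.39/√3.07) = 1 − Φ(1.9348). So
  P(M_{3.07} ≥ 3.39) = 2(1 − Φ(1.9348)) ≈ 0.0530.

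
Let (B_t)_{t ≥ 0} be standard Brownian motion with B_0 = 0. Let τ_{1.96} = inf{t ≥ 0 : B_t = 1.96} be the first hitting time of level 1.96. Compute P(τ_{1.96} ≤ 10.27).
P(τ_{1.96} ≤ 10.27) = 2(1 − Φ(1.96/√10.27)) = 2(1 − Φ(0.6116)) ≈ 0.5408

By the reflection principle for standard BM, P(τ_b ≤ t) = 2 · P(B_t ≥ b). Since B_t ~ N(0, t), P(B_t ≥ 1.96) = 1 − Φ(1.96/√t) = 1 − Φ(1.96/√10.27) = 1 − Φ(0.6116) ≈ 0.27040. Doubling: P(τ_{1.96} ≤ 10.27) ≈ 2 · 0.27040 = 0.54080 ≈ 0.5408.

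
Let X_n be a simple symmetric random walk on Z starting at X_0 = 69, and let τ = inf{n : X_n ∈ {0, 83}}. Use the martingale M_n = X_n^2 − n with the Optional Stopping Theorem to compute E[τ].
E[τ] = 966

M_n = X_n^2 − n is a martingale (since E[X_{n+1}^2 | F_n] = X_n^2 + 1). By OST (τ has finite mean in a bounded region), E[M_τ] = E[M_0] = X_0^2 − 0 = 69^2 = 4761. Also E[M_τ] = E[X_τ^2] − E[τ]. The walk exits at 0 or 83, with P(hit 83 first) = 69/83, so E[X_τ^2] = 83^2 · 69/83 + 0 = 5727. Thus E[τ] = E[X_τ^2] − E[M_τ] = 5727 − 4761 = 966 = 69(83 − 69) = 966.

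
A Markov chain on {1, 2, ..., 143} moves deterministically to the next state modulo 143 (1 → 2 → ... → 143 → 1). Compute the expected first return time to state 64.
E[T_64 | X_0 = 64] = 143

The chain cycles deterministically, so starting at state 64 it returns in exactly 143 steps. Equivalently, the stationary distribution is uniform π_j = 1/143 for every state j, so by Kac's formula E[T_64] = 1/π_64 = 143.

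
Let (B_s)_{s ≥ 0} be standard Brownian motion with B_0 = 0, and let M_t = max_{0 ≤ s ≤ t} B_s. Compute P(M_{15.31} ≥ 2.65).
P(M_{15.31} ≥ 2.65) = 2·P(B_{15.31} ≥ 2.65) = 2(1 − Φ(2.65/√15.31)) ≈ 0.4982

By the reflection principle for Brownian motion, P(M_t ≥ a) = 2 · P(B_t ≥ a) for a ≥ 0. Since B_t ~ N(0, t), P(B_t ≥ 2.65) = 1 − Φ(2.65/√t) = 1 − Φ(2.65/√15.31) = 1 − Φ(0.6773). So
  P(M_{15.31} ≥ 2.65) = 2(1 − Φ(0.6773)) ≈ 0.4982.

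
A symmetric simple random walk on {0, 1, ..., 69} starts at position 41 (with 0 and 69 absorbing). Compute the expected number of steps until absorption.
E[τ | X_0 = 41] = 1148

Let v_k = E[τ | X_0 = k]. Boundary: v_0 = v_69 = 0. Recurrence: v_k = 1 + (v_{k-1} + v_{k+1})/2 for 1 ≤ k ≤ 68. The particular solution to v_k − (v_{k-1} + v_{k+1})/2 = 1 is v_k = −k^2. Adding homogeneous solution A + B k and matching boundaries gives v_k = k (69 − k). Substituting k = 41: v_41 = 41 · 28 = 1148.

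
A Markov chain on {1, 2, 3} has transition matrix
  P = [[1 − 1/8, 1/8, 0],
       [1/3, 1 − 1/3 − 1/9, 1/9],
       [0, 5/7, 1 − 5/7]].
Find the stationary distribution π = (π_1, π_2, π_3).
π = (30/43, 45/172, 7/172)

This is a birth-death chain on three states, which satisfies detailed balance: π_1 · P_{12} = π_2 · P_{21} and π_2 · P_{23} = π_3 · P_{32}.
From π_1 · 1/8 = π_2 · 1/3: π_2/π_1 = (1/8)/(1/3) = 3/8.
From π_2 · 1/9 = π_3 · 5/7: π_3/π_2 = (1/9)/(5/7) = 7/45.
Take π_1 proportional to 1; then unnormalized π = (1, 3/8, 7/120). Normalize by dividing by the sum 43/30:
  π = (30/43, 45/172, 7/172).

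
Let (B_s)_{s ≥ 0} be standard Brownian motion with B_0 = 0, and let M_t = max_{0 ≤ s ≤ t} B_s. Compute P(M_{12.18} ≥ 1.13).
P(M_{12.18} ≥ 1.13) = 2·P(B_{12.18} ≥ 1.13) = 2(1 − Φ(1.13/√12.18)) ≈ 0.7461

By the reflection principle for Brownian motion, P(M_t ≥ a) = 2 · P(B_t ≥ a) for a ≥ 0. Since B_t ~ N(0, t), P(B_t ≥ 1.13) = 1 − Φ(1.13/√t) = 1 − Φ(1.13/√12.18) = 1 − Φ(0.3238). So
  P(M_{12.18} ≥ 1.13) = 2(1 − Φ(0.3238)) ≈ 0.7461.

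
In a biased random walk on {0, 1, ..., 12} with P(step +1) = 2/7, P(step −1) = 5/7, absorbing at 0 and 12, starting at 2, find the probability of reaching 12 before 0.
P(hit 12 before 0) = (1 − (5/2)^2) / (1 − (5/2)^12) = 1024/11625549

Let u_k denote P(reach 12 before 0 | start at k). Boundary: u_0 = 0, u_12 = 1. Recurrence: u_k = 2/7·u_{k+1} + 5/7·u_{k-1} for 1 ≤ k ≤ 11. Try u_k = A + B·r^k with r = q/p = (5/7)/(2/7) = 5/2. Substitution satisfies the recurrence; boundary conditions give:
  u_k = (1 − r^k) / (1 − r^N) = (1 − (5/2)^2) / (1 − (5/2)^12) = 1024/11625549.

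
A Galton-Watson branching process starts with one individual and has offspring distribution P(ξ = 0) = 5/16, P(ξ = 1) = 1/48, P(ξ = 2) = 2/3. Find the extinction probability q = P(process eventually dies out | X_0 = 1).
q = 15/32

The pgf is f(s) = 5/16 + 1/48·s + 2/3·s². The extinction probability q is the smallest fixed point of f in [0, 1]. Setting s = f(s):
  2/3·s² + (1/48 − 1)·s + 5/16 = 0
  2/3·s² − (5/16 + 2/3)·s + 5/16 = 0
which factors as (s − 1)·(2/3·s − 5/16) = 0, giving roots s = 1 and s = (5/16)/(2/3) = 15/32.
Mean offspring μ = 1/48 + 2·2/3 = 65/48 > 1 (supercritical), so q < 1. The extinction probability is the smaller root: q = (5/16)/(2/3) = 15/32.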